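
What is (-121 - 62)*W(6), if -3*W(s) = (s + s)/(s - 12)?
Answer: -122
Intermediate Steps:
W(s) = -2*s/(3*(-12 + s)) (W(s) = -(s + s)/(3*(s - 12)) = -2*s/(3*(-12 + s)))
(-121 - 62)*W(6) = (-121 - 62)*(-2*6/(-36 + 3*6)) = -(-366)*6/(-36 + 18) = -(-366)*6/(-18) = -(-366)*6*(-1)/18 = -183*2/3 = -122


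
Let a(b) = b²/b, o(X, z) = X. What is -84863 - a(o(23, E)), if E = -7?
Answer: -84886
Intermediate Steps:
a(b) = b
-84863 - a(o(23, E)) = -84863 - 1*23 = -84863 - 23 = -84886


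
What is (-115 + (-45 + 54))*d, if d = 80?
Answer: -8480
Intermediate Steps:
(-115 + (-45 + 54))*d = (-115 + (-45 + 54))*80 = (-115 + 9)*80 = -106*80 = -8480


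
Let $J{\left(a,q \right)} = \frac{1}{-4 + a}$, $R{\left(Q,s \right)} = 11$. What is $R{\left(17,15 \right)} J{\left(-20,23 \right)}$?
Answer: $- \frac{11}{24} \approx -0.45833$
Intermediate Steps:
$R{\left(17,15 \right)} J{\left(-20,23 \right)} = \frac{11}{-4 - 20} = \frac{11}{-24} = 11 \left(- \frac{1}{24}\right) = - \frac{11}{24}$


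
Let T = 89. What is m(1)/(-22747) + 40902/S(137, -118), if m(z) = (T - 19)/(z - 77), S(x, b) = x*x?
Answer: 35355773087/16223660834 ≈ 2.1793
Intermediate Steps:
S(x, b) = x²
m(z) = 70/(-77 + z) (m(z) = (89 - 19)/(z - 77) = 70/(-77 + z))
m(1)/(-22747) + 40902/S(137, -118) = (70/(-77 + 1))/(-22747) + 40902/(137²) = (70/(-76))*(-1/22747) + 40902/18769 = (70*(-1/76))*(-1/22747) + 40902*(1/18769) = -35/38*(-1/22747) + 40902/18769 = 35/864386 + 40902/18769 = 35355773087/16223660834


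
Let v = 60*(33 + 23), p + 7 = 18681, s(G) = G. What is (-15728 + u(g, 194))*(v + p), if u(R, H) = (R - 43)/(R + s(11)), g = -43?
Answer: -2771932285/8 ≈ -3.4649e+8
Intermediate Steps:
p = 18674 (p = -7 + 18681 = 18674)
v = 3360 (v = 60*56 = 3360)
u(R, H) = (-43 + R)/(11 + R) (u(R, H) = (R - 43)/(R + 11) = (-43 + R)/(11 + R))
(-15728 + u(g, 194))*(v + p) = (-15728 + (-43 - 43)/(11 - 43))*(3360 + 18674) = (-15728 - 86/(-32))*22034 = (-15728 - 1/32*(-86))*22034 = (-15728 + 43/16)*22034 = -251605/16*22034 = -2771932285/8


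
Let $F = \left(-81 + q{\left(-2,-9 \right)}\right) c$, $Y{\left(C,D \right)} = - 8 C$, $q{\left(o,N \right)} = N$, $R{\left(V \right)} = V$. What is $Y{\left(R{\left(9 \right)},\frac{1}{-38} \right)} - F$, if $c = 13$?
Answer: $1098$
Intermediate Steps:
$F = -1170$ ($F = \left(-81 - 9\right) 13 = \left(-90\right) 13 = -1170$)
$Y{\left(R{\left(9 \right)},\frac{1}{-38} \right)} - F = \left(-8\right) 9 - -1170 = -72 + 1170 = 1098$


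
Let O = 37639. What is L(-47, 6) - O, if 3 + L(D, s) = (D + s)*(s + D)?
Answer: -35961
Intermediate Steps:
L(D, s) = -3 + (D + s)² (L(D, s) = -3 + (D + s)*(s + D) = -3 + (D + s)*(D + s) = -3 + (D + s)²)
L(-47, 6) - O = (-3 + (-47 + 6)²) - 1*37639 = (-3 + (-41)²) - 37639 = (-3 + 1681) - 37639 = 1678 - 37639 = -35961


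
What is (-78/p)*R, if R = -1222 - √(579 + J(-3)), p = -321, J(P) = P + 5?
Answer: -31772/107 - 26*√581/107 ≈ -302.79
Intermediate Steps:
J(P) = 5 + P
R = -1222 - √581 (R = -1222 - √(579 + (5 - 3)) = -1222 - √(579 + 2) = -1222 - √581 ≈ -1246.1)
(-78/p)*R = (-78/(-321))*(-1222 - √581) = (-78*(-1/321))*(-1222 - √581) = 26*(-1222 - √581)/107 = -31772/107 - 26*√581/107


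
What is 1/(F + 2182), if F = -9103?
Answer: -1/6921 ≈ -0.00014449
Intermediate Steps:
1/(F + 2182) = 1/(-9103 + 2182) = 1/(-6921) = -1/6921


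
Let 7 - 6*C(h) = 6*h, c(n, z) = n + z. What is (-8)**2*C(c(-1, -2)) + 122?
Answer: 1166/3 ≈ 388.67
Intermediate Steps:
C(h) = 7/6 - h
(-8)**2*C(c(-1, -2)) + 122 = (-8)**2*(7/6 - (-1 - 2)) + 122 = 64*(7/6 - 1*(-3)) + 122 = 64*(7/6 + 3) + 122 = 64*(25/6) + 122 = 800/3 + 122 = 1166/3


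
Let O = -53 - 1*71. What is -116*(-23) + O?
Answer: 2544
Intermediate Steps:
O = -124 (O = -53 - 71 = -124)
-116*(-23) + O = -116*(-23) - 124 = 2668 - 124 = 2544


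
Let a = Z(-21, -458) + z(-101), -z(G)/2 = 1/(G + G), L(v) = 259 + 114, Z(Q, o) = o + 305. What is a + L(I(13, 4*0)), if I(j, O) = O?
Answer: 22221/101 ≈ 220.01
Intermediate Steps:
Z(Q, o) = 305 + o
L(v) = 373
z(G) = -1/G (z(G) = -2/(G + G) = -2*1/(2*G) = -1/G)
a = -15452/101 (a = (305 - 458) - 1/(-101) = -153 - 1*(-1/101) = -153 + 1/101 = -15452/101 ≈ -152.99)
a + L(I(13, 4*0)) = -15452/101 + 373 = 22221/101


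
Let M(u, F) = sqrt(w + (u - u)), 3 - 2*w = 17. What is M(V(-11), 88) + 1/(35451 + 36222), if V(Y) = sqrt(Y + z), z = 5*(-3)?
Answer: 1/71673 + I*sqrt(7) ≈ 1.3952e-5 + 2.6458*I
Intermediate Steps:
w = -7 (w = 3/2 - 1/2*17 = 3/2 - 17/2 = -7)
z = -15
V(Y) = sqrt(-15 + Y) (V(Y) = sqrt(Y - 15) = sqrt(-15 + Y))
M(u, F) = I*sqrt(7) (M(u, F) = sqrt(-7 + (u - u)) = sqrt(-7 + 0) = sqrt(-7) = I*sqrt(7))
M(V(-11), 88) + 1/(35451 + 36222) = I*sqrt(7) + 1/(35451 + 36222) = I*sqrt(7) + 1/71673 = 1/71673 + I*sqrt(7)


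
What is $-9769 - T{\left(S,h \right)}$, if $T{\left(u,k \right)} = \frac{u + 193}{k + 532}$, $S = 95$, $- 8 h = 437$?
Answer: $- \frac{12436705}{1273} \approx -9769.6$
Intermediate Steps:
$h = - \frac{437}{8}$ ($h = \left(- \frac{1}{8}\right) 437 = - \frac{437}{8} \approx -54.625$)
$T{\left(u,k \right)} = \frac{193 + u}{532 + k}$
$-9769 - T{\left(S,h \right)} = -9769 - \frac{193 + 95}{532 - \frac{437}{8}} = -9769 - \frac{1}{\frac{3819}{8}} \cdot 288 = -9769 - \frac{8}{3819} \cdot 288 = -9769 - \frac{768}{1273} = - \frac{12436705}{1273}$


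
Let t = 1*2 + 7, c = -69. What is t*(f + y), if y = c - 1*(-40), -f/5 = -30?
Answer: 1089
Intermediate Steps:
f = 150 (f = -5*(-30) = 150)
t = 9 (t = 2 + 7 = 9)
y = -29 (y = -69 - 1*(-40) = -69 + 40 = -29)
t*(f + y) = 9*(150 - 29) = 9*121 = 1089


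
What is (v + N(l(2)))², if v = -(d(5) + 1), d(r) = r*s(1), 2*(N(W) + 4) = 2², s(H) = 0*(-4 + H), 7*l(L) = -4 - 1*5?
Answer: 9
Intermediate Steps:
l(L) = -9/7 (l(L) = (-4 - 1*5)/7 = (-4 - 5)/7 = (⅐)*(-9) = -9/7)
s(H) = 0
N(W) = -2 (N(W) = -4 + (½)*2² = -4 + (½)*4 = -4 + 2 = -2)
d(r) = 0 (d(r) = r*0 = 0)
v = -1 (v = -(0 + 1) = -1*1 = -1)
(v + N(l(2)))² = (-1 - 2)² = (-3)² = 9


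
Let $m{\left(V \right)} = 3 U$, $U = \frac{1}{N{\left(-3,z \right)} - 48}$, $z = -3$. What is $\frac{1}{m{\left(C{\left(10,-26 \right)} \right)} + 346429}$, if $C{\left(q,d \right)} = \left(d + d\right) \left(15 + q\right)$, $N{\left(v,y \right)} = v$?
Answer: $\frac{17}{5889292} \approx 2.8866 \cdot 10^{-6}$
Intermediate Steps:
$U = - \frac{1}{51}$ ($U = \frac{1}{-3 - 48} = \frac{1}{-51} = - \frac{1}{51} \approx -0.019608$)
$C{\left(q,d \right)} = 2 d \left(15 + q\right)$
$m{\left(V \right)} = - \frac{1}{17}$ ($m{\left(V \right)} = 3 \left(- \frac{1}{51}\right) = - \frac{1}{17}$)
$\frac{1}{m{\left(C{\left(10,-26 \right)} \right)} + 346429} = \frac{1}{- \frac{1}{17} + 346429} = \frac{1}{\frac{5889292}{17}} = \frac{17}{5889292}$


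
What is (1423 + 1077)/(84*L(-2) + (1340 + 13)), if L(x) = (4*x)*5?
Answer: -2500/2007 ≈ -1.2456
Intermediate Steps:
L(x) = 20*x
(1423 + 1077)/(84*L(-2) + (1340 + 13)) = (1423 + 1077)/(84*(20*(-2)) + (1340 + 13)) = 2500/(84*(-40) + 1353) = 2500/(-3360 + 1353) = 2500/(-2007) = 2500*(-1/2007) = -2500/2007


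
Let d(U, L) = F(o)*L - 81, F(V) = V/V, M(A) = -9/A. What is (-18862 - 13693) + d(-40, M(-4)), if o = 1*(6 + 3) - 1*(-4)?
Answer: -130535/4 ≈ -32634.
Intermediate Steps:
o = 13 (o = 1*9 + 4 = 9 + 4 = 13)
F(V) = 1
d(U, L) = -81 + L (d(U, L) = 1*L - 81 = L - 81 = -81 + L)
(-18862 - 13693) + d(-40, M(-4)) = (-18862 - 13693) + (-81 - 9/(-4)) = -32555 + (-81 - 9*(-¼)) = -32555 + (-81 + 9/4) = -32555 - 315/4 = -130535/4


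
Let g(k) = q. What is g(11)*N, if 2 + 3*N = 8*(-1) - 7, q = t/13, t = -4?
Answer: 68/39 ≈ 1.7436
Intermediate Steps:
q = -4/13 ≈ -0.30769
g(k) = -4/13
N = -17/3 (N = -⅔ + (8*(-1) - 7)/3 = -⅔ + (-8 - 7)/3 = -⅔ + (⅓)*(-15) = -⅔ - 5 = -17/3 ≈ -5.6667)
g(11)*N = -4/13*(-17/3) = 68/39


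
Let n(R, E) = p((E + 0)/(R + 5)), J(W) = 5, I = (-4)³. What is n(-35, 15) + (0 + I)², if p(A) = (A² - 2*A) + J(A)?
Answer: 16409/4 ≈ 4102.3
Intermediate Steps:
I = -64
p(A) = 5 + A² - 2*A (p(A) = (A² - 2*A) + 5 = 5 + A² - 2*A)
n(R, E) = 5 + E²/(5 + R)² - 2*E/(5 + R) (n(R, E) = 5 + ((E + 0)/(R + 5))² - 2*(E + 0)/(R + 5) = 5 + (E/(5 + R))² - 2*E/(5 + R) = 5 + E²/(5 + R)² - 2*E/(5 + R))
n(-35, 15) + (0 + I)² = (15² + 5*(5 - 35)² - 2*15*(5 - 35))/(5 - 35)² + (0 - 64)² = (225 + 5*(-30)² - 2*15*(-30))/(-30)² + (-64)² = (225 + 5*900 + 900)/900 + 4096 = (225 + 4500 + 900)/900 + 4096 = (1/900)*5625 + 4096 = 25/4 + 4096 = 16409/4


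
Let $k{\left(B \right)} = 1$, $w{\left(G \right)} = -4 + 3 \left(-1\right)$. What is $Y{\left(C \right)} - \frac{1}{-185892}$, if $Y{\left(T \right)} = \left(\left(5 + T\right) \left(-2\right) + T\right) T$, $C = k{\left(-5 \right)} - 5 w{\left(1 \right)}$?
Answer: $- \frac{307837151}{185892} \approx -1656.0$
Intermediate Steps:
$w{\left(G \right)} = -7$ ($w{\left(G \right)} = -4 - 3 = -7$)
$C = 36$ ($C = 1 - -35 = 1 + 35 = 36$)
$Y{\left(T \right)} = T \left(-10 - T\right)$ ($Y{\left(T \right)} = \left(\left(-10 - 2 T\right) + T\right) T = \left(-10 - T\right) T = T \left(-10 - T\right)$)
$Y{\left(C \right)} - \frac{1}{-185892} = \left(-1\right) 36 \left(10 + 36\right) - \frac{1}{-185892} = \left(-1\right) 36 \cdot 46 - - \frac{1}{185892} = -1656 + \frac{1}{185892} = - \frac{307837151}{185892}$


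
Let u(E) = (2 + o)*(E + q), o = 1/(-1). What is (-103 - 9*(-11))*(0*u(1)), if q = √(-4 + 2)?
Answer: 0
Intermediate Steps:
o = -1
q = I*√2 (q = √(-2) = I*√2 ≈ 1.4142*I)
u(E) = E + I*√2 (u(E) = (2 - 1)*(E + I*√2) = 1*(E + I*√2) = E + I*√2)
(-103 - 9*(-11))*(0*u(1)) = (-103 - 9*(-11))*(0*(1 + I*√2)) = (-103 + 99)*0 = -4*0 = 0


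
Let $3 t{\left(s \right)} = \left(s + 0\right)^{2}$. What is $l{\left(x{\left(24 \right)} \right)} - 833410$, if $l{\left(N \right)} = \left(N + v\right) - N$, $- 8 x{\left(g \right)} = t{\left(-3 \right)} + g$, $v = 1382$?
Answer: $-832028$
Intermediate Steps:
$t{\left(s \right)} = \frac{s^{2}}{3}$ ($t{\left(s \right)} = \frac{\left(s + 0\right)^{2}}{3} = \frac{s^{2}}{3}$)
$x{\left(g \right)} = - \frac{3}{8} - \frac{g}{8}$ ($x{\left(g \right)} = - \frac{\frac{\left(-3\right)^{2}}{3} + g}{8} = - \frac{\frac{1}{3} \cdot 9 + g}{8} = - \frac{3 + g}{8} = - \frac{3}{8} - \frac{g}{8}$)
$l{\left(N \right)} = 1382$ ($l{\left(N \right)} = \left(N + 1382\right) - N = \left(1382 + N\right) - N = 1382$)
$l{\left(x{\left(24 \right)} \right)} - 833410 = 1382 - 833410 = -832028$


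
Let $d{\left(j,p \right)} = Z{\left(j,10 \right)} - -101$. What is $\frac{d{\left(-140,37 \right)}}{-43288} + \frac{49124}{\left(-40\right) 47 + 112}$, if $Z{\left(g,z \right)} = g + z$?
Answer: $- \frac{265803555}{9566648} \approx -27.784$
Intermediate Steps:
$d{\left(j,p \right)} = 111 + j$ ($d{\left(j,p \right)} = \left(j + 10\right) - -101 = \left(10 + j\right) + 101 = 111 + j$)
$\frac{d{\left(-140,37 \right)}}{-43288} + \frac{49124}{\left(-40\right) 47 + 112} = \frac{111 - 140}{-43288} + \frac{49124}{\left(-40\right) 47 + 112} = \left(-29\right) \left(- \frac{1}{43288}\right) + \frac{49124}{-1880 + 112} = \frac{29}{43288} + \frac{49124}{-1768} = \frac{29}{43288} + 49124 \left(- \frac{1}{1768}\right) = \frac{29}{43288} - \frac{12281}{442} = - \frac{265803555}{9566648}$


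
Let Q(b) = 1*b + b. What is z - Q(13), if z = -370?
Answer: -396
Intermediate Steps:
Q(b) = 2*b (Q(b) = b + b = 2*b)
z - Q(13) = -370 - 2*13 = -370 - 1*26 = -370 - 26 = -396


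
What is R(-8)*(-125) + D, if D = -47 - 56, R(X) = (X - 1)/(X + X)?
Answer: -2773/16 ≈ -173.31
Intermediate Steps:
R(X) = (-1 + X)/(2*X) (R(X) = (-1 + X)/((2*X)) = (-1 + X)*(1/(2*X)) = (-1 + X)/(2*X))
D = -103
R(-8)*(-125) + D = ((1/2)*(-1 - 8)/(-8))*(-125) - 103 = ((1/2)*(-1/8)*(-9))*(-125) - 103 = (9/16)*(-125) - 103 = -1125/16 - 103 = -2773/16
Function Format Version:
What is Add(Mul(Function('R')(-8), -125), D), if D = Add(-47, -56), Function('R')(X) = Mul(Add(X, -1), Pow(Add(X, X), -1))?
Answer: Rational(-2773, 16) ≈ -173.31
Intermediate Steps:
Function('R')(X) = Mul(Rational(1, 2), Pow(X, -1), Add(-1, X)) (Function('R')(X) = Mul(Add(-1, X), Pow(Mul(2, X), -1)) = Mul(Add(-1, X), Mul(Rational(1, 2), Pow(X, -1))) = Mul(Rational(1, 2), Pow(X, -1), Add(-1, X)))
D = -103
Add(Mul(Function('R')(-8), -125), D) = Add(Mul(Mul(Rational(1, 2), Pow(-8, -1), Add(-1, -8)), -125), -103) = Add(Mul(Mul(Rational(1, 2), Rational(-1, 8), -9), -125), -103) = Add(Mul(Rational(9, 16), -125), -103) = Add(Rational(-1125, 16), -103) = Rational(-2773, 16)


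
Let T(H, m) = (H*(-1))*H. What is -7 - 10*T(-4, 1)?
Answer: 153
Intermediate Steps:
T(H, m) = -H² (T(H, m) = (-H)*H = -H²)
-7 - 10*T(-4, 1) = -7 - (-10)*(-4)² = -7 - (-10)*16 = -7 - 10*(-16) = -7 + 160 = 153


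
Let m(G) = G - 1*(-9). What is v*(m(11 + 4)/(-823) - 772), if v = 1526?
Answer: -969589880/823 ≈ -1.1781e+6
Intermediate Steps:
m(G) = 9 + G (m(G) = G + 9 = 9 + G)
v*(m(11 + 4)/(-823) - 772) = 1526*((9 + (11 + 4))/(-823) - 772) = 1526*((9 + 15)*(-1/823) - 772) = 1526*(24*(-1/823) - 772) = 1526*(-24/823 - 772) = 1526*(-635380/823) = -969589880/823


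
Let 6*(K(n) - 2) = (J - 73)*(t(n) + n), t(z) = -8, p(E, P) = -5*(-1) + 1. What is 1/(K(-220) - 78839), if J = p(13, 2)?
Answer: -1/76291 ≈ -1.3108e-5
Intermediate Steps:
p(E, P) = 6 (p(E, P) = 5 + 1 = 6)
J = 6
K(n) = 274/3 - 67*n/6 (K(n) = 2 + ((6 - 73)*(-8 + n))/6 = 2 + (-67*(-8 + n))/6 = 2 + (536 - 67*n)/6 = 2 + (268/3 - 67*n/6) = 274/3 - 67*n/6)
1/(K(-220) - 78839) = 1/((274/3 - 67/6*(-220)) - 78839) = 1/((274/3 + 7370/3) - 78839) = 1/(2548 - 78839) = 1/(-76291) = -1/76291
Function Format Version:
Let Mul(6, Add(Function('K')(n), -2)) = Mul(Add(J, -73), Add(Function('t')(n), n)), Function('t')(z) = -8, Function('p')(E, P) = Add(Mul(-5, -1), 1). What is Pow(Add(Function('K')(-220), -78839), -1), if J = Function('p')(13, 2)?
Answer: Rational(-1, 76291) ≈ -1.3108e-5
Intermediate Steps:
Function('p')(E, P) = 6 (Function('p')(E, P) = Add(5, 1) = 6)
J = 6
Function('K')(n) = Add(Rational(274, 3), Mul(Rational(-67, 6), n)) (Function('K')(n) = Add(2, Mul(Rational(1, 6), Mul(Add(6, -73), Add(-8, n)))) = Add(2, Mul(Rational(1, 6), Mul(-67, Add(-8, n)))) = Add(2, Mul(Rational(1, 6), Add(536, Mul(-67, n)))) = Add(2, Add(Rational(268, 3), Mul(Rational(-67, 6), n))) = Add(Rational(274, 3), Mul(Rational(-67, 6), n)))
Pow(Add(Function('K')(-220), -78839), -1) = Pow(Add(Add(Rational(274, 3), Mul(Rational(-67, 6), -220)), -78839), -1) = Pow(Add(Add(Rational(274, 3), Rational(7370, 3)), -78839), -1) = Pow(Add(2548, -78839), -1) = Pow(-76291, -1) = Rational(-1, 76291)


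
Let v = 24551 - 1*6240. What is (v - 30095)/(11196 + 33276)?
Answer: -491/1853 ≈ -0.26498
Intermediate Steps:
v = 18311 (v = 24551 - 6240 = 18311)
(v - 30095)/(11196 + 33276) = (18311 - 30095)/(11196 + 33276) = -11784/44472 = -11784*1/44472 = -491/1853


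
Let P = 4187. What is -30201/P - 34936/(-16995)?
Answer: -33362633/6468915 ≈ -5.1574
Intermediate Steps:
-30201/P - 34936/(-16995) = -30201/4187 - 34936/(-16995) = -30201*1/4187 - 34936*(-1/16995) = -30201/4187 + 3176/1545 = -33362633/6468915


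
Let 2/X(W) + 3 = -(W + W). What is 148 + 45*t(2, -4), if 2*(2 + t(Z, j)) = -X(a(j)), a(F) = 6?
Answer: 61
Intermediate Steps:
X(W) = 2/(-3 - 2*W) (X(W) = 2/(-3 - (W + W)) = 2/(-3 - 2*W))
t(Z, j) = -29/15 (t(Z, j) = -2 + (-(-2)/(3 + 2*6))/2 = -2 + (-(-2)/(3 + 12))/2 = -2 + (-(-2)/15)/2 = -2 + (-1*(-2/15))/2 = -2 + (½)*(2/15) = -2 + 1/15 = -29/15)
148 + 45*t(2, -4) = 148 + 45*(-29/15) = 148 - 87 = 61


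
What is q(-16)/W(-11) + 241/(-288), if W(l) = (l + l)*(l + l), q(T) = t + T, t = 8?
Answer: -29737/34848 ≈ -0.85333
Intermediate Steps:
q(T) = 8 + T
W(l) = 4*l² (W(l) = (2*l)*(2*l) = 4*l²)
q(-16)/W(-11) + 241/(-288) = (8 - 16)/((4*(-11)²)) + 241/(-288) = -8/(4*121) + 241*(-1/288) = -8/484 - 241/288 = -8*1/484 - 241/288 = -2/121 - 241/288 = -29737/34848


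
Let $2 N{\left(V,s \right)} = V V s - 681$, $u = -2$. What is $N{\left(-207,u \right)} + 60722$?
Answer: $\frac{35065}{2} \approx 17533.0$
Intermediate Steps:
$N{\left(V,s \right)} = - \frac{681}{2} + \frac{s V^{2}}{2}$ ($N{\left(V,s \right)} = \frac{V V s - 681}{2} = \frac{V^{2} s - 681}{2} = \frac{s V^{2} - 681}{2} = \frac{-681 + s V^{2}}{2} = - \frac{681}{2} + \frac{s V^{2}}{2}$)
$N{\left(-207,u \right)} + 60722 = \left(- \frac{681}{2} + \frac{1}{2} \left(-2\right) \left(-207\right)^{2}\right) + 60722 = \left(- \frac{681}{2} + \frac{1}{2} \left(-2\right) 42849\right) + 60722 = \left(- \frac{681}{2} - 42849\right) + 60722 = - \frac{86379}{2} + 60722 = \frac{35065}{2}$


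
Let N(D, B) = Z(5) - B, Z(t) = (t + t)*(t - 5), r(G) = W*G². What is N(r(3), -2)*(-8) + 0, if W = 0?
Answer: -16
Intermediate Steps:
r(G) = 0 (r(G) = 0*G² = 0)
Z(t) = 2*t*(-5 + t) (Z(t) = (2*t)*(-5 + t) = 2*t*(-5 + t))
N(D, B) = -B (N(D, B) = 2*5*(-5 + 5) - B = 2*5*0 - B = 0 - B = -B)
N(r(3), -2)*(-8) + 0 = -1*(-2)*(-8) + 0 = 2*(-8) + 0 = -16 + 0 = -16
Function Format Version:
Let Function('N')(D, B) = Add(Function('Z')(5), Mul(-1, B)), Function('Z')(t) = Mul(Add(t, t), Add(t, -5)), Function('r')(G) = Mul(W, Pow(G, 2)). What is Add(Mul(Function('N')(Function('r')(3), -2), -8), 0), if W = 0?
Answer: -16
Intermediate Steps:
Function('r')(G) = 0 (Function('r')(G) = Mul(0, Pow(G, 2)) = 0)
Function('Z')(t) = Mul(2, t, Add(-5, t)) (Function('Z')(t) = Mul(Mul(2, t), Add(-5, t)) = Mul(2, t, Add(-5, t)))
Function('N')(D, B) = Mul(-1, B) (Function('N')(D, B) = Add(Mul(2, 5, Add(-5, 5)), Mul(-1, B)) = Add(Mul(2, 5, 0), Mul(-1, B)) = Add(0, Mul(-1, B)) = Mul(-1, B))
Add(Mul(Function('N')(Function('r')(3), -2), -8), 0) = Add(Mul(Mul(-1, -2), -8), 0) = Add(Mul(2, -8), 0) = Add(-16, 0) = -16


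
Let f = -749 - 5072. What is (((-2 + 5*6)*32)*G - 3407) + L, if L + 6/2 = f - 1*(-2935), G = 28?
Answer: 18792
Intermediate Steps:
f = -5821
L = -2889 (L = -3 + (-5821 - 1*(-2935)) = -3 + (-5821 + 2935) = -3 - 2886 = -2889)
(((-2 + 5*6)*32)*G - 3407) + L = (((-2 + 5*6)*32)*28 - 3407) - 2889 = (((-2 + 30)*32)*28 - 3407) - 2889 = ((28*32)*28 - 3407) - 2889 = (896*28 - 3407) - 2889 = (25088 - 3407) - 2889 = 21681 - 2889 = 18792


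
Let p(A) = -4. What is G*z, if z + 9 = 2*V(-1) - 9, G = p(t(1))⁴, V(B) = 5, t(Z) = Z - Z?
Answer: -2048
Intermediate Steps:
t(Z) = 0
G = 256 (G = (-4)⁴ = 256)
z = -8 (z = -9 + (2*5 - 9) = -9 + (10 - 9) = -9 + 1 = -8)
G*z = 256*(-8) = -2048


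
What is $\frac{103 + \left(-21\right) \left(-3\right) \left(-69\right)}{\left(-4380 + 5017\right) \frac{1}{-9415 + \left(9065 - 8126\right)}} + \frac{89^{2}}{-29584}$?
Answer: $\frac{81861143263}{1449616} \approx 56471.0$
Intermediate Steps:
$\frac{103 + \left(-21\right) \left(-3\right) \left(-69\right)}{\left(-4380 + 5017\right) \frac{1}{-9415 + \left(9065 - 8126\right)}} + \frac{89^{2}}{-29584} = \frac{103 + 63 \left(-69\right)}{637 \frac{1}{-9415 + 939}} + 7921 \left(- \frac{1}{29584}\right) = \frac{103 - 4347}{637 \frac{1}{-8476}} - \frac{7921}{29584} = - \frac{4244}{637 \left(- \frac{1}{8476}\right)} - \frac{7921}{29584} = - \frac{4244}{- \frac{49}{652}} - \frac{7921}{29584} = \left(-4244\right) \left(- \frac{652}{49}\right) - \frac{7921}{29584} = \frac{2767088}{49} - \frac{7921}{29584} = \frac{81861143263}{1449616}$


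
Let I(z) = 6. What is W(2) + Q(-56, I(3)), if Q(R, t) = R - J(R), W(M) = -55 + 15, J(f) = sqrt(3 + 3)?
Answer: -96 - sqrt(6) ≈ -98.449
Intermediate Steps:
J(f) = sqrt(6)
W(M) = -40
Q(R, t) = R - sqrt(6)
W(2) + Q(-56, I(3)) = -40 + (-56 - sqrt(6)) = -96 - sqrt(6)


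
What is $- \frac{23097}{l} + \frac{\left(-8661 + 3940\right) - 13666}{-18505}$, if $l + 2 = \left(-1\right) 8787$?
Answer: $\frac{589013328}{162640445} \approx 3.6216$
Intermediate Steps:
$l = -8789$ ($l = -2 - 8787 = -8789$)
$- \frac{23097}{l} + \frac{\left(-8661 + 3940\right) - 13666}{-18505} = - \frac{23097}{-8789} + \frac{\left(-8661 + 3940\right) - 13666}{-18505} = \left(-23097\right) \left(- \frac{1}{8789}\right) + \left(-4721 - 13666\right) \left(- \frac{1}{18505}\right) = \frac{23097}{8789} - - \frac{18387}{18505} = \frac{23097}{8789} + \frac{18387}{18505} = \frac{589013328}{162640445}$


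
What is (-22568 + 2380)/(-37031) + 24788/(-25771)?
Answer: -397659480/954325901 ≈ -0.41669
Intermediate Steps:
(-22568 + 2380)/(-37031) + 24788/(-25771) = -20188*(-1/37031) + 24788*(-1/25771) = 20188/37031 - 24788/25771 = -397659480/954325901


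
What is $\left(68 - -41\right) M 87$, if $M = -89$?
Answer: $-843987$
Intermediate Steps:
$\left(68 - -41\right) M 87 = \left(68 - -41\right) \left(-89\right) 87 = \left(68 + 41\right) \left(-89\right) 87 = 109 \left(-89\right) 87 = \left(-9701\right) 87 = -843987$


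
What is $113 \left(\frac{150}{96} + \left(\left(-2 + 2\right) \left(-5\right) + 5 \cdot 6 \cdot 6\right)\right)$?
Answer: $\frac{328265}{16} \approx 20517.0$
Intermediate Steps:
$113 \left(\frac{150}{96} + \left(\left(-2 + 2\right) \left(-5\right) + 5 \cdot 6 \cdot 6\right)\right) = 113 \left(150 \cdot \frac{1}{96} + \left(0 \left(-5\right) + 30 \cdot 6\right)\right) = 113 \left(\frac{25}{16} + \left(0 + 180\right)\right) = 113 \left(\frac{25}{16} + 180\right) = 113 \cdot \frac{2905}{16} = \frac{328265}{16}$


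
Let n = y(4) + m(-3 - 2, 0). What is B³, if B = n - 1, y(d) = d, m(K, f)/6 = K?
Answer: -19683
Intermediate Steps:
m(K, f) = 6*K
n = -26 (n = 4 + 6*(-3 - 2) = 4 + 6*(-5) = 4 - 30 = -26)
B = -27 (B = -26 - 1 = -27)
B³ = (-27)³ = -19683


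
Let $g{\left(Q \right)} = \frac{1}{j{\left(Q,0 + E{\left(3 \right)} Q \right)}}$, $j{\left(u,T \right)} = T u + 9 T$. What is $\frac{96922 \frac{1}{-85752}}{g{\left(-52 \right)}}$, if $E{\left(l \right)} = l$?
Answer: $- \frac{27089699}{3573} \approx -7581.8$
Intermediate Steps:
$j{\left(u,T \right)} = 9 T + T u$
$g{\left(Q \right)} = \frac{1}{3 Q \left(9 + Q\right)}$ ($g{\left(Q \right)} = \frac{1}{\left(0 + 3 Q\right) \left(9 + Q\right)} = \frac{1}{3 Q \left(9 + Q\right)}$)
$\frac{96922 \frac{1}{-85752}}{g{\left(-52 \right)}} = \frac{96922 \frac{1}{-85752}}{\frac{1}{3} \frac{1}{-52} \frac{1}{9 - 52}} = \frac{96922 \left(- \frac{1}{85752}\right)}{\frac{1}{3} \left(- \frac{1}{52}\right) \frac{1}{-43}} = - \frac{48461}{42876 \cdot \frac{1}{3} \left(- \frac{1}{52}\right) \left(- \frac{1}{43}\right)} = - \frac{48461 \frac{1}{\frac{1}{6708}}}{42876} = \left(- \frac{48461}{42876}\right) 6708 = - \frac{27089699}{3573}$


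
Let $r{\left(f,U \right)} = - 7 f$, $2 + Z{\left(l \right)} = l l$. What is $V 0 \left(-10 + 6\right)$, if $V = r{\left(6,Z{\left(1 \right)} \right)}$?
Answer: $0$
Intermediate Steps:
$Z{\left(l \right)} = -2 + l^{2}$ ($Z{\left(l \right)} = -2 + l l = -2 + l^{2}$)
$V = -42$ ($V = \left(-7\right) 6 = -42$)
$V 0 \left(-10 + 6\right) = - 42 \cdot 0 \left(-10 + 6\right) = - 42 \cdot 0 \left(-4\right) = \left(-42\right) 0 = 0$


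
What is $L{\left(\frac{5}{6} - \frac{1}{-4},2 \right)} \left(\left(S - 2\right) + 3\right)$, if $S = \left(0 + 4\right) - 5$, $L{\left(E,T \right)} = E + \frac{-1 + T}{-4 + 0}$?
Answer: $0$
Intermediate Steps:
$L{\left(E,T \right)} = \frac{1}{4} + E - \frac{T}{4}$ ($L{\left(E,T \right)} = E + \frac{-1 + T}{-4} = E + \left(-1 + T\right) \left(- \frac{1}{4}\right) = E - \left(- \frac{1}{4} + \frac{T}{4}\right) = \frac{1}{4} + E - \frac{T}{4}$)
$S = -1$ ($S = 4 - 5 = -1$)
$L{\left(\frac{5}{6} - \frac{1}{-4},2 \right)} \left(\left(S - 2\right) + 3\right) = \left(\frac{1}{4} + \left(\frac{5}{6} - \frac{1}{-4}\right) - \frac{1}{2}\right) \left(\left(-1 - 2\right) + 3\right) = \left(\frac{1}{4} + \left(5 \cdot \frac{1}{6} - - \frac{1}{4}\right) - \frac{1}{2}\right) \left(-3 + 3\right) = \left(\frac{1}{4} + \left(\frac{5}{6} + \frac{1}{4}\right) - \frac{1}{2}\right) 0 = \left(\frac{1}{4} + \frac{13}{12} - \frac{1}{2}\right) 0 = \frac{5}{6} \cdot 0 = 0$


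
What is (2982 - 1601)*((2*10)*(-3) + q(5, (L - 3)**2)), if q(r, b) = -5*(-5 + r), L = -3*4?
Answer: -82860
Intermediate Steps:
L = -12
q(r, b) = 25 - 5*r
(2982 - 1601)*((2*10)*(-3) + q(5, (L - 3)**2)) = (2982 - 1601)*((2*10)*(-3) + (25 - 5*5)) = 1381*(20*(-3) + (25 - 25)) = 1381*(-60 + 0) = 1381*(-60) = -82860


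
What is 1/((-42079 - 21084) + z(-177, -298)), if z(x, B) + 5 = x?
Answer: -1/63345 ≈ -1.5787e-5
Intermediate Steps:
z(x, B) = -5 + x
1/((-42079 - 21084) + z(-177, -298)) = 1/((-42079 - 21084) + (-5 - 177)) = 1/(-63163 - 182) = 1/(-63345) = -1/63345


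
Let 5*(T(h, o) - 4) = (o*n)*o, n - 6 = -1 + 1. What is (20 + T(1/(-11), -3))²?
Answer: 30276/25 ≈ 1211.0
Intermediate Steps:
n = 6 (n = 6 + (-1 + 1) = 6 + 0 = 6)
T(h, o) = 4 + 6*o²/5 (T(h, o) = 4 + ((o*6)*o)/5 = 4 + ((6*o)*o)/5 = 4 + (6*o²)/5 = 4 + 6*o²/5)
(20 + T(1/(-11), -3))² = (20 + (4 + (6/5)*(-3)²))² = (20 + (4 + (6/5)*9))² = (20 + (4 + 54/5))² = (20 + 74/5)² = (174/5)² = 30276/25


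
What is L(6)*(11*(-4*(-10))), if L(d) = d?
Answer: 2640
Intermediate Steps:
L(6)*(11*(-4*(-10))) = 6*(11*(-4*(-10))) = 6*(11*40) = 6*440 = 2640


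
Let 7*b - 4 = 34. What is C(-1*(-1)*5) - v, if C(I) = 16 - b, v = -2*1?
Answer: 88/7 ≈ 12.571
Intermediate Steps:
b = 38/7 (b = 4/7 + (⅐)*34 = 4/7 + 34/7 = 38/7 ≈ 5.4286)
v = -2
C(I) = 74/7 (C(I) = 16 - 1*38/7 = 16 - 38/7 = 74/7)
C(-1*(-1)*5) - v = 74/7 - 1*(-2) = 74/7 + 2 = 88/7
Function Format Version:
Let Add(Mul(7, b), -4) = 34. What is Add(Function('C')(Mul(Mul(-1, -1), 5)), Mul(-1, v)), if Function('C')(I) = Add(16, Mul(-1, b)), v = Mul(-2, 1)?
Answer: Rational(88, 7) ≈ 12.571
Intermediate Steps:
b = Rational(38, 7) (b = Add(Rational(4, 7), Mul(Rational(1, 7), 34)) = Add(Rational(4, 7), Rational(34, 7)) = Rational(38, 7) ≈ 5.4286)
v = -2
Function('C')(I) = Rational(74, 7) (Function('C')(I) = Add(16, Mul(-1, Rational(38, 7))) = Add(16, Rational(-38, 7)) = Rational(74, 7))
Add(Function('C')(Mul(Mul(-1, -1), 5)), Mul(-1, v)) = Add(Rational(74, 7), Mul(-1, -2)) = Add(Rational(74, 7), 2) = Rational(88, 7)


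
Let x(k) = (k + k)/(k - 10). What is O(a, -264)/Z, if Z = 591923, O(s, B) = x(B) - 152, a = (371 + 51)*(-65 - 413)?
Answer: -20560/81093451 ≈ -0.00025353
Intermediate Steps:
a = -201716 (a = 422*(-478) = -201716)
x(k) = 2*k/(-10 + k) (x(k) = (2*k)/(-10 + k) = 2*k/(-10 + k))
O(s, B) = -152 + 2*B/(-10 + B) (O(s, B) = 2*B/(-10 + B) - 152 = -152 + 2*B/(-10 + B))
O(a, -264)/Z = (10*(152 - 15*(-264))/(-10 - 264))/591923 = (10*(152 + 3960)/(-274))*(1/591923) = (10*(-1/274)*4112)*(1/591923) = -20560/137*1/591923 = -20560/81093451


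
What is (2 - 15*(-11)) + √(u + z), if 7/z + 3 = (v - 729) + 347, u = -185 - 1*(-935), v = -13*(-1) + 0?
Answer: 167 + √25946349/186 ≈ 194.39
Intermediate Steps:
v = 13 (v = 13 + 0 = 13)
u = 750 (u = -185 + 935 = 750)
z = -7/372 (z = 7/(-3 + ((13 - 729) + 347)) = 7/(-3 + (-716 + 347)) = 7/(-3 - 369) = 7/(-372) = 7*(-1/372) = -7/372 ≈ -0.018817)
(2 - 15*(-11)) + √(u + z) = (2 - 15*(-11)) + √(750 - 7/372) = (2 + 165) + √(278993/372) = 167 + √25946349/186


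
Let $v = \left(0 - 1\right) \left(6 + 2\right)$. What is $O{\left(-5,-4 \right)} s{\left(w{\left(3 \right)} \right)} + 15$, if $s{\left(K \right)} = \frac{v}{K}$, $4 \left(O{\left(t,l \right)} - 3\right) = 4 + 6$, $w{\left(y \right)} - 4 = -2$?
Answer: $-7$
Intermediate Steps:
$w{\left(y \right)} = 2$ ($w{\left(y \right)} = 4 - 2 = 2$)
$O{\left(t,l \right)} = \frac{11}{2}$ ($O{\left(t,l \right)} = 3 + \frac{4 + 6}{4} = 3 + \frac{1}{4} \cdot 10 = 3 + \frac{5}{2} = \frac{11}{2}$)
$v = -8$ ($v = \left(-1\right) 8 = -8$)
$s{\left(K \right)} = - \frac{8}{K}$
$O{\left(-5,-4 \right)} s{\left(w{\left(3 \right)} \right)} + 15 = \frac{11 \left(- \frac{8}{2}\right)}{2} + 15 = \frac{11 \left(\left(-8\right) \frac{1}{2}\right)}{2} + 15 = \frac{11}{2} \left(-4\right) + 15 = -22 + 15 = -7$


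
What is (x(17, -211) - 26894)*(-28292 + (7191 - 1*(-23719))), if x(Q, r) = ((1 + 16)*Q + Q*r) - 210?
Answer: -79592436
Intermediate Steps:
x(Q, r) = -210 + 17*Q + Q*r (x(Q, r) = (17*Q + Q*r) - 210 = -210 + 17*Q + Q*r)
(x(17, -211) - 26894)*(-28292 + (7191 - 1*(-23719))) = ((-210 + 17*17 + 17*(-211)) - 26894)*(-28292 + (7191 - 1*(-23719))) = ((-210 + 289 - 3587) - 26894)*(-28292 + (7191 + 23719)) = (-3508 - 26894)*(-28292 + 30910) = -30402*2618 = -79592436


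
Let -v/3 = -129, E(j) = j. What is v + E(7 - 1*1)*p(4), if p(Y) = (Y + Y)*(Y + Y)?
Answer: 771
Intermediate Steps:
v = 387 (v = -3*(-129) = 387)
p(Y) = 4*Y² (p(Y) = (2*Y)*(2*Y) = 4*Y²)
v + E(7 - 1*1)*p(4) = 387 + (7 - 1*1)*(4*4²) = 387 + (7 - 1)*(4*16) = 387 + 6*64 = 387 + 384 = 771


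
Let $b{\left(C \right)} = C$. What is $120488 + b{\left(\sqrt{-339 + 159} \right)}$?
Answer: $120488 + 6 i \sqrt{5} \approx 1.2049 \cdot 10^{5} + 13.416 i$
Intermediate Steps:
$120488 + b{\left(\sqrt{-339 + 159} \right)} = 120488 + \sqrt{-339 + 159} = 120488 + \sqrt{-180} = 120488 + 6 i \sqrt{5}$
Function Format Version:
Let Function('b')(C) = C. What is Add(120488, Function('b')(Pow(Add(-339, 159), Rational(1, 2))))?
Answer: Add(120488, Mul(6, I, Pow(5, Rational(1, 2)))) ≈ Add(1.2049e+5, Mul(13.416, I))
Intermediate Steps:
Add(120488, Function('b')(Pow(Add(-339, 159), Rational(1, 2)))) = Add(120488, Pow(Add(-339, 159), Rational(1, 2))) = Add(120488, Pow(-180, Rational(1, 2))) = Add(120488, Mul(6, I, Pow(5, Rational(1, 2))))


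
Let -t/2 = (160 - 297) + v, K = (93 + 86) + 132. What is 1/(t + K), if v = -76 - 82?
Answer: 1/901 ≈ 0.0011099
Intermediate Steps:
K = 311 (K = 179 + 132 = 311)
v = -158
t = 590 (t = -2*((160 - 297) - 158) = -2*(-137 - 158) = -2*(-295) = 590)
1/(t + K) = 1/(590 + 311) = 1/901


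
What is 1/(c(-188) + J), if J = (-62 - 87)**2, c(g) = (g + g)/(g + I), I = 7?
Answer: 181/4018757 ≈ 4.5039e-5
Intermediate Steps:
c(g) = 2*g/(7 + g) (c(g) = (g + g)/(g + 7) = (2*g)/(7 + g) = 2*g/(7 + g))
J = 22201 (J = (-149)**2 = 22201)
1/(c(-188) + J) = 1/(2*(-188)/(7 - 188) + 22201) = 1/(2*(-188)/(-181) + 22201) = 1/(2*(-188)*(-1/181) + 22201) = 1/(376/181 + 22201) = 1/(4018757/181) = 181/4018757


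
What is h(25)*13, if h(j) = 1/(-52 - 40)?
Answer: -13/92 ≈ -0.14130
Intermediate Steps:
h(j) = -1/92 (h(j) = 1/(-92) = -1/92)
h(25)*13 = -1/92*13 = -13/92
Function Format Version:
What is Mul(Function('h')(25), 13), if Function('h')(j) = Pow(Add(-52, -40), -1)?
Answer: Rational(-13, 92) ≈ -0.14130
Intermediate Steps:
Function('h')(j) = Rational(-1, 92) (Function('h')(j) = Pow(-92, -1) = Rational(-1, 92))
Mul(Function('h')(25), 13) = Mul(Rational(-1, 92), 13) = Rational(-13, 92)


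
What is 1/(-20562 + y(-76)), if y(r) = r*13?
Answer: -1/21550 ≈ -4.6404e-5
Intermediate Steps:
y(r) = 13*r
1/(-20562 + y(-76)) = 1/(-20562 + 13*(-76)) = 1/(-20562 - 988) = 1/(-21550) = -1/21550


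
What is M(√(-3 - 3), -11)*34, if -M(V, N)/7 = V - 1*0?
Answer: -238*I*√6 ≈ -582.98*I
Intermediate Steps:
M(V, N) = -7*V (M(V, N) = -7*(V - 1*0) = -7*(V + 0) = -7*V)
M(√(-3 - 3), -11)*34 = -7*√(-3 - 3)*34 = -7*I*√6*34 = -238*I*√6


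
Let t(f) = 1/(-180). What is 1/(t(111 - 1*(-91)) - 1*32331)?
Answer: -180/5819581 ≈ -3.0930e-5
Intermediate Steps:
t(f) = -1/180
1/(t(111 - 1*(-91)) - 1*32331) = 1/(-1/180 - 1*32331) = 1/(-1/180 - 32331) = 1/(-5819581/180) = -180/5819581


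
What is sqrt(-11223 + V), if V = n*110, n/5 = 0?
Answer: 3*I*sqrt(1247) ≈ 105.94*I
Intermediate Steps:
n = 0 (n = 5*0 = 0)
V = 0 (V = 0*110 = 0)
sqrt(-11223 + V) = sqrt(-11223 + 0) = sqrt(-11223) = 3*I*sqrt(1247)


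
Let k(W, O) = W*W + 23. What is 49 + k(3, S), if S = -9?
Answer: 81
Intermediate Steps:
k(W, O) = 23 + W² (k(W, O) = W² + 23 = 23 + W²)
49 + k(3, S) = 49 + (23 + 3²) = 49 + (23 + 9) = 49 + 32 = 81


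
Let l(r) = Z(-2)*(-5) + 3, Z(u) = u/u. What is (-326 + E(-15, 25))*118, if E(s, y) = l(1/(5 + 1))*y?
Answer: -44368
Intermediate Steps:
Z(u) = 1
l(r) = -2 (l(r) = 1*(-5) + 3 = -5 + 3 = -2)
E(s, y) = -2*y
(-326 + E(-15, 25))*118 = (-326 - 2*25)*118 = (-326 - 50)*118 = -376*118 = -44368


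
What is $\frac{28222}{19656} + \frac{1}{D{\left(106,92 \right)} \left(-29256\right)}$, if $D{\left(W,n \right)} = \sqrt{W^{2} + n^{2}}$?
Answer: $\frac{14111}{9828} - \frac{\sqrt{197}}{57634320} \approx 1.4358$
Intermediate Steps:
$\frac{28222}{19656} + \frac{1}{D{\left(106,92 \right)} \left(-29256\right)} = \frac{28222}{19656} + \frac{1}{\sqrt{106^{2} + 92^{2}} \left(-29256\right)} = 28222 \cdot \frac{1}{19656} + \frac{1}{\sqrt{11236 + 8464}} \left(- \frac{1}{29256}\right) = \frac{14111}{9828} + \frac{1}{\sqrt{19700}} \left(- \frac{1}{29256}\right) = \frac{14111}{9828} + \frac{1}{10 \sqrt{197}} \left(- \frac{1}{29256}\right) = \frac{14111}{9828} + \frac{\sqrt{197}}{1970} \left(- \frac{1}{29256}\right) = \frac{14111}{9828} - \frac{\sqrt{197}}{57634320}$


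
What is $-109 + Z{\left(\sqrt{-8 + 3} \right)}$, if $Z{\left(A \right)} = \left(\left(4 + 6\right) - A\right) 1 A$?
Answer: $-104 + 10 i \sqrt{5} \approx -104.0 + 22.361 i$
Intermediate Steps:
$Z{\left(A \right)} = A \left(10 - A\right)$ ($Z{\left(A \right)} = \left(10 - A\right) 1 A = \left(10 - A\right) A = A \left(10 - A\right)$)
$-109 + Z{\left(\sqrt{-8 + 3} \right)} = -109 + \sqrt{-8 + 3} \left(10 - \sqrt{-8 + 3}\right) = -109 + \sqrt{-5} \left(10 - \sqrt{-5}\right) = -109 + i \sqrt{5} \left(10 - i \sqrt{5}\right)$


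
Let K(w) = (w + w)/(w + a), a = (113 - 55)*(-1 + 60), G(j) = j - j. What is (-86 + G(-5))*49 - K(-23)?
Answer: -14323340/3399 ≈ -4214.0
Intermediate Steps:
G(j) = 0
a = 3422 (a = 58*59 = 3422)
K(w) = 2*w/(3422 + w) (K(w) = (w + w)/(w + 3422) = (2*w)/(3422 + w) = 2*w/(3422 + w))
(-86 + G(-5))*49 - K(-23) = (-86 + 0)*49 - 2*(-23)/(3422 - 23) = -86*49 - 2*(-23)/3399 = -4214 - 2*(-23)/3399 = -4214 - 1*(-46/3399) = -4214 + 46/3399 = -14323340/3399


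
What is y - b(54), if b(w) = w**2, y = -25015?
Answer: -27931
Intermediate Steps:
y - b(54) = -25015 - 1*54**2 = -25015 - 1*2916 = -25015 - 2916 = -27931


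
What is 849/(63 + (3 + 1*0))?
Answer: 283/22 ≈ 12.864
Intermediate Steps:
849/(63 + (3 + 1*0)) = 849/(63 + (3 + 0)) = 849/(63 + 3) = 849/66 = 849*(1/66) = 283/22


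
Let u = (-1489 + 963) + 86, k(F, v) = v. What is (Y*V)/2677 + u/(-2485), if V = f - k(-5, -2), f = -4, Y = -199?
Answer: 433382/1330469 ≈ 0.32574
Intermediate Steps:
V = -2 (V = -4 - 1*(-2) = -4 + 2 = -2)
u = -440 (u = -526 + 86 = -440)
(Y*V)/2677 + u/(-2485) = -199*(-2)/2677 - 440/(-2485) = 398*(1/2677) - 440*(-1/2485) = 398/2677 + 88/497 = 433382/1330469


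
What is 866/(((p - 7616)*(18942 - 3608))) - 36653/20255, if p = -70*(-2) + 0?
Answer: -2100903457691/1160986055460 ≈ -1.8096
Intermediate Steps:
p = 140 (p = 140 + 0 = 140)
866/(((p - 7616)*(18942 - 3608))) - 36653/20255 = 866/(((140 - 7616)*(18942 - 3608))) - 36653/20255 = 866/((-7476*15334)) - 36653*1/20255 = 866/(-114636984) - 36653/20255 = 866*(-1/114636984) - 36653/20255 = -433/57318492 - 36653/20255 = -2100903457691/1160986055460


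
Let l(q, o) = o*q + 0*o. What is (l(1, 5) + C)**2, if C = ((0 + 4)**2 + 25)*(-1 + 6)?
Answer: 44100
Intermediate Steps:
l(q, o) = o*q (l(q, o) = o*q + 0 = o*q)
C = 205 (C = (4**2 + 25)*5 = (16 + 25)*5 = 41*5 = 205)
(l(1, 5) + C)**2 = (5*1 + 205)**2 = (5 + 205)**2 = 210**2 = 44100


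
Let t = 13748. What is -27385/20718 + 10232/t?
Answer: -41125601/71207766 ≈ -0.57754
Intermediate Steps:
-27385/20718 + 10232/t = -27385/20718 + 10232/13748 = -27385*1/20718 + 10232*(1/13748) = -27385/20718 + 2558/3437 = -41125601/71207766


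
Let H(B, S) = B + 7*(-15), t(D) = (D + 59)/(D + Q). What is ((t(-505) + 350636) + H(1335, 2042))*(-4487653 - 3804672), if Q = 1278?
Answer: -2255445829214900/773 ≈ -2.9178e+12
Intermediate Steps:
t(D) = (59 + D)/(1278 + D) (t(D) = (D + 59)/(D + 1278) = (59 + D)/(1278 + D))
H(B, S) = -105 + B (H(B, S) = B - 105 = -105 + B)
((t(-505) + 350636) + H(1335, 2042))*(-4487653 - 3804672) = (((59 - 505)/(1278 - 505) + 350636) + (-105 + 1335))*(-4487653 - 3804672) = ((-446/773 + 350636) + 1230)*(-8292325) = (271041182/773 + 1230)*(-8292325) = (271991972/773)*(-8292325) = -2255445829214900/773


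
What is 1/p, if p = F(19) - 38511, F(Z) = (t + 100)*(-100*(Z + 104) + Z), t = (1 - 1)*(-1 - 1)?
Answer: -1/1266611 ≈ -7.8951e-7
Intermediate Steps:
t = 0 (t = 0*(-2) = 0)
F(Z) = -1040000 - 9900*Z (F(Z) = (0 + 100)*(-100*(Z + 104) + Z) = 100*(-100*(104 + Z) + Z) = 100*((-10400 - 100*Z) + Z) = 100*(-10400 - 99*Z) = -1040000 - 9900*Z)
p = -1266611 (p = (-1040000 - 9900*19) - 38511 = (-1040000 - 188100) - 38511 = -1228100 - 38511 = -1266611)
1/p = 1/(-1266611) = -1/1266611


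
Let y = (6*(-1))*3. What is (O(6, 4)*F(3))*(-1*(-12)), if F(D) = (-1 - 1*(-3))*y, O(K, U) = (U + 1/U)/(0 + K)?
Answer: -306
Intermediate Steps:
O(K, U) = (U + 1/U)/K
y = -18 (y = -6*3 = -18)
F(D) = -36 (F(D) = (-1 - 1*(-3))*(-18) = (-1 + 3)*(-18) = 2*(-18) = -36)
(O(6, 4)*F(3))*(-1*(-12)) = (((1 + 4**2)/(6*4))*(-36))*(-1*(-12)) = (((1/6)*(1/4)*(1 + 16))*(-36))*12 = (((1/6)*(1/4)*17)*(-36))*12 = ((17/24)*(-36))*12 = -51/2*12 = -306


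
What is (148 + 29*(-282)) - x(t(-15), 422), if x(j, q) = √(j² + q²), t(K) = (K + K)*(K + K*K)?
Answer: -8030 - 2*√9967021 ≈ -14344.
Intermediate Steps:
t(K) = 2*K*(K + K²) (t(K) = (2*K)*(K + K²) = 2*K*(K + K²))
(148 + 29*(-282)) - x(t(-15), 422) = (148 + 29*(-282)) - √((2*(-15)²*(1 - 15))² + 422²) = (148 - 8178) - √((2*225*(-14))² + 178084) = -8030 - √((-6300)² + 178084) = -8030 - √(39690000 + 178084) = -8030 - √39868084 = -8030 - 2*√9967021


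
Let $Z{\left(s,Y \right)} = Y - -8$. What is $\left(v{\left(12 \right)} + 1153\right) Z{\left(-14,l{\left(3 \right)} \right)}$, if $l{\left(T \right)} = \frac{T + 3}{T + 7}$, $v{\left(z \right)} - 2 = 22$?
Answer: $\frac{50611}{5} \approx 10122.0$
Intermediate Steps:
$v{\left(z \right)} = 24$ ($v{\left(z \right)} = 2 + 22 = 24$)
$l{\left(T \right)} = \frac{3 + T}{7 + T}$
$Z{\left(s,Y \right)} = 8 + Y$ ($Z{\left(s,Y \right)} = Y + 8 = 8 + Y$)
$\left(v{\left(12 \right)} + 1153\right) Z{\left(-14,l{\left(3 \right)} \right)} = \left(24 + 1153\right) \left(8 + \frac{3 + 3}{7 + 3}\right) = 1177 \left(8 + \frac{1}{10} \cdot 6\right) = 1177 \left(8 + \frac{3}{5}\right) = 1177 \cdot \frac{43}{5} = \frac{50611}{5}$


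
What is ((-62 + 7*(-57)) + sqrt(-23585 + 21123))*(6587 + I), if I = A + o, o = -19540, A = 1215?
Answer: 5411218 - 11738*I*sqrt(2462) ≈ 5.4112e+6 - 5.8242e+5*I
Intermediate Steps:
I = -18325 (I = 1215 - 19540 = -18325)
((-62 + 7*(-57)) + sqrt(-23585 + 21123))*(6587 + I) = ((-62 + 7*(-57)) + sqrt(-23585 + 21123))*(6587 - 18325) = ((-62 - 399) + sqrt(-2462))*(-11738) = (-461 + I*sqrt(2462))*(-11738) = 5411218 - 11738*I*sqrt(2462)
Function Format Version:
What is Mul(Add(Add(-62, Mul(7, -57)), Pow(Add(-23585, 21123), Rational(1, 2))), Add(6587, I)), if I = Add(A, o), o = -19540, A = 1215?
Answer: Add(5411218, Mul(-11738, I, Pow(2462, Rational(1, 2)))) ≈ Add(5.4112e+6, Mul(-5.8242e+5, I))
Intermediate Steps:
I = -18325 (I = Add(1215, -19540) = -18325)
Mul(Add(Add(-62, Mul(7, -57)), Pow(Add(-23585, 21123), Rational(1, 2))), Add(6587, I)) = Mul(Add(Add(-62, Mul(7, -57)), Pow(Add(-23585, 21123), Rational(1, 2))), Add(6587, -18325)) = Mul(Add(Add(-62, -399), Pow(-2462, Rational(1, 2))), -11738) = Mul(Add(-461, Mul(I, Pow(2462, Rational(1, 2)))), -11738) = Add(5411218, Mul(-11738, I, Pow(2462, Rational(1, 2))))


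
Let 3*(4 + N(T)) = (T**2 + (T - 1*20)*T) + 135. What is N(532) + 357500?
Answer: 542677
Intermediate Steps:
N(T) = 41 + T**2/3 + T*(-20 + T)/3 (N(T) = -4 + ((T**2 + (T - 1*20)*T) + 135)/3 = -4 + ((T**2 + (T - 20)*T) + 135)/3 = -4 + ((T**2 + (-20 + T)*T) + 135)/3 = -4 + ((T**2 + T*(-20 + T)) + 135)/3 = -4 + (135 + T**2 + T*(-20 + T))/3 = -4 + (45 + T**2/3 + T*(-20 + T)/3) = 41 + T**2/3 + T*(-20 + T)/3)
N(532) + 357500 = (41 - 20/3*532 + (2/3)*532**2) + 357500 = (41 - 10640/3 + (2/3)*283024) + 357500 = (41 - 10640/3 + 566048/3) + 357500 = 185177 + 357500 = 542677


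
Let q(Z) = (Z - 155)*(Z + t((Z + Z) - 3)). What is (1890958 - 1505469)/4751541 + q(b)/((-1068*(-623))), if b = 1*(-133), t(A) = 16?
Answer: 34716535711/263458693827 ≈ 0.13177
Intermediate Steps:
b = -133
q(Z) = (-155 + Z)*(16 + Z) (q(Z) = (Z - 155)*(Z + 16) = (-155 + Z)*(16 + Z))
(1890958 - 1505469)/4751541 + q(b)/((-1068*(-623))) = (1890958 - 1505469)/4751541 + (-2480 + (-133)² - 139*(-133))/((-1068*(-623))) = 385489*(1/4751541) + (-2480 + 17689 + 18487)/665364 = 385489/4751541 + 33696*(1/665364) = 385489/4751541 + 2808/55447 = 34716535711/263458693827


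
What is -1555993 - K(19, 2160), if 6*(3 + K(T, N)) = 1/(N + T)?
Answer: -20343013261/13074 ≈ -1.5560e+6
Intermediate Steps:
K(T, N) = -3 + 1/(6*(N + T))
-1555993 - K(19, 2160) = -1555993 - (⅙ - 3*2160 - 3*19)/(2160 + 19) = -1555993 - (⅙ - 6480 - 57)/2179 = -1555993 - (-39221)/(2179*6) = -1555993 - 1*(-39221/13074) = -1555993 + 39221/13074 = -20343013261/13074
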